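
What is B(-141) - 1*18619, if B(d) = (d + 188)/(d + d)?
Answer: -111715/6 ≈ -18619.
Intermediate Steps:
B(d) = (188 + d)/(2*d) (B(d) = (188 + d)/((2*d)) = (188 + d)*(1/(2*d)) = (188 + d)/(2*d))
B(-141) - 1*18619 = (1/2)*(188 - 141)/(-141) - 1*18619 = (1/2)*(-1/141)*47 - 18619 = -1/6 - 18619 = -111715/6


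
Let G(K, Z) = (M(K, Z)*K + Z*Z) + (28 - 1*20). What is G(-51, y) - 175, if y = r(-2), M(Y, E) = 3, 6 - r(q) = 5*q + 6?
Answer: -220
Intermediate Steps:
r(q) = -5*q (r(q) = 6 - (5*q + 6) = 6 - (6 + 5*q) = 6 + (-6 - 5*q) = -5*q)
y = 10 (y = -5*(-2) = 10)
G(K, Z) = 8 + Z**2 + 3*K (G(K, Z) = (3*K + Z*Z) + (28 - 1*20) = (3*K + Z**2) + (28 - 20) = (Z**2 + 3*K) + 8 = 8 + Z**2 + 3*K)
G(-51, y) - 175 = (8 + 10**2 + 3*(-51)) - 175 = (8 + 100 - 153) - 175 = -45 - 175 = -220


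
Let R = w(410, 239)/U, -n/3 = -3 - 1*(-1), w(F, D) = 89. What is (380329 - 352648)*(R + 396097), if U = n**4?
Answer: 4736604797827/432 ≈ 1.0964e+10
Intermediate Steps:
n = 6 (n = -3*(-3 - 1*(-1)) = -3*(-3 + 1) = -3*(-2) = 6)
U = 1296 (U = 6**4 = 1296)
R = 89/1296 ≈ 0.068673
(380329 - 352648)*(R + 396097) = (380329 - 352648)*(89/1296 + 396097) = 27681*(513341801/1296) = 4736604797827/432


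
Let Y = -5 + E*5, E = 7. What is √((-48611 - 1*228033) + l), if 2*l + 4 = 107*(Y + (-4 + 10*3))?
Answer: 5*I*√10946 ≈ 523.12*I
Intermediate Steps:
Y = 30 (Y = -5 + 7*5 = -5 + 35 = 30)
l = 2994 (l = -2 + (107*(30 + (-4 + 10*3)))/2 = -2 + (107*(30 + (-4 + 30)))/2 = -2 + (107*(30 + 26))/2 = -2 + (107*56)/2 = -2 + (½)*5992 = -2 + 2996 = 2994)
√((-48611 - 1*228033) + l) = √((-48611 - 1*228033) + 2994) = √((-48611 - 228033) + 2994) = √(-276644 + 2994) = √(-273650) = 5*I*√10946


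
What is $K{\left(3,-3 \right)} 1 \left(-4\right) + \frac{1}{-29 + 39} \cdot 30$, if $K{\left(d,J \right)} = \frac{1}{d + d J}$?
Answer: $\frac{11}{3} \approx 3.6667$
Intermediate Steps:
$K{\left(d,J \right)} = \frac{1}{d + J d}$
$K{\left(3,-3 \right)} 1 \left(-4\right) + \frac{1}{-29 + 39} \cdot 30 = \frac{1}{3 \left(1 - 3\right)} 1 \left(-4\right) + \frac{1}{-29 + 39} \cdot 30 = \frac{1}{3 \left(-2\right)} 1 \left(-4\right) + \frac{1}{10} \cdot 30 = \frac{1}{3} \left(- \frac{1}{2}\right) 1 \left(-4\right) + \frac{1}{10} \cdot 30 = \left(- \frac{1}{6}\right) 1 \left(-4\right) + 3 = \left(- \frac{1}{6}\right) \left(-4\right) + 3 = \frac{2}{3} + 3 = \frac{11}{3}$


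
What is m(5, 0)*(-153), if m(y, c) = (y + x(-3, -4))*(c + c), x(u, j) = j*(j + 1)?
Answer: 0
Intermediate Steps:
x(u, j) = j*(1 + j)
m(y, c) = 2*c*(12 + y) (m(y, c) = (y - 4*(1 - 4))*(c + c) = (y - 4*(-3))*(2*c) = (y + 12)*(2*c) = (12 + y)*(2*c) = 2*c*(12 + y))
m(5, 0)*(-153) = (2*0*(12 + 5))*(-153) = (2*0*17)*(-153) = 0*(-153) = 0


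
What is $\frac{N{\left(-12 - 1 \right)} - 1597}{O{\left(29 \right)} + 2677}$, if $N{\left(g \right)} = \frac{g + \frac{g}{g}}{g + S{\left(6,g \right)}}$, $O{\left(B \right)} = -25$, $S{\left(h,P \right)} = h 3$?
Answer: $- \frac{7997}{13260} \approx -0.60309$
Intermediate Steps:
$S{\left(h,P \right)} = 3 h$
$N{\left(g \right)} = \frac{1 + g}{18 + g}$ ($N{\left(g \right)} = \frac{g + \frac{g}{g}}{g + 3 \cdot 6} = \frac{g + 1}{g + 18} = \frac{1 + g}{18 + g}$)
$\frac{N{\left(-12 - 1 \right)} - 1597}{O{\left(29 \right)} + 2677} = \frac{\frac{1 - 13}{18 - 13} - 1597}{-25 + 2677} = \frac{\frac{1 - 13}{18 - 13} - 1597}{2652} = \left(\frac{1 - 13}{18 - 13} - 1597\right) \frac{1}{2652} = \left(\frac{1}{5} \left(-12\right) - 1597\right) \frac{1}{2652} = \left(- \frac{12}{5} - 1597\right) \frac{1}{2652} = \left(- \frac{7997}{5}\right) \frac{1}{2652} = - \frac{7997}{13260}$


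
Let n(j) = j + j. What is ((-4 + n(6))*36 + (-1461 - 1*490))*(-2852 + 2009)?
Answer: 1401909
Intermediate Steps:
n(j) = 2*j
((-4 + n(6))*36 + (-1461 - 1*490))*(-2852 + 2009) = ((-4 + 2*6)*36 + (-1461 - 1*490))*(-2852 + 2009) = ((-4 + 12)*36 + (-1461 - 490))*(-843) = (8*36 - 1951)*(-843) = (288 - 1951)*(-843) = -1663*(-843) = 1401909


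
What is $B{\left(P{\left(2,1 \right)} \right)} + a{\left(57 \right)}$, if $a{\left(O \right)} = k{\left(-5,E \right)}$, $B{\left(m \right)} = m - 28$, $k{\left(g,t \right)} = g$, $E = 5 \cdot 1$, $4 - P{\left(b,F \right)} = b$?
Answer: $-31$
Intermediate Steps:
$P{\left(b,F \right)} = 4 - b$
$E = 5$
$B{\left(m \right)} = -28 + m$ ($B{\left(m \right)} = m - 28 = -28 + m$)
$a{\left(O \right)} = -5$
$B{\left(P{\left(2,1 \right)} \right)} + a{\left(57 \right)} = \left(-28 + \left(4 - 2\right)\right) - 5 = \left(-28 + 2\right) - 5 = -26 - 5 = -31$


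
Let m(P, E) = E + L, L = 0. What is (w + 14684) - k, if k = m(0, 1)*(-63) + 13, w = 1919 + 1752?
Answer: 18405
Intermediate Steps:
w = 3671
m(P, E) = E (m(P, E) = E + 0 = E)
k = -50 (k = 1*(-63) + 13 = -63 + 13 = -50)
(w + 14684) - k = (3671 + 14684) - 1*(-50) = 18355 + 50 = 18405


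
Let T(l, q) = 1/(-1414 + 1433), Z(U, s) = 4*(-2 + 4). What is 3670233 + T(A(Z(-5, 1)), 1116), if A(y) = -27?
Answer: 69734428/19 ≈ 3.6702e+6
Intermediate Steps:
Z(U, s) = 8 (Z(U, s) = 4*2 = 8)
T(l, q) = 1/19
3670233 + T(A(Z(-5, 1)), 1116) = 3670233 + 1/19 = 69734428/19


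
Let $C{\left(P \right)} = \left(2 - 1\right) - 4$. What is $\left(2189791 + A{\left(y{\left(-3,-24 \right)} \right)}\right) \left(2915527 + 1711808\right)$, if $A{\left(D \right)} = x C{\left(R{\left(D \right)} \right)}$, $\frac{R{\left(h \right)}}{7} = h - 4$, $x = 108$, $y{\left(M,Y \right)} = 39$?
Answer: $10131397280445$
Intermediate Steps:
$R{\left(h \right)} = -28 + 7 h$ ($R{\left(h \right)} = 7 \left(h - 4\right) = 7 \left(-4 + h\right) = -28 + 7 h$)
$C{\left(P \right)} = -3$ ($C{\left(P \right)} = 1 - 4 = -3$)
$A{\left(D \right)} = -324$ ($A{\left(D \right)} = 108 \left(-3\right) = -324$)
$\left(2189791 + A{\left(y{\left(-3,-24 \right)} \right)}\right) \left(2915527 + 1711808\right) = \left(2189791 - 324\right) \left(2915527 + 1711808\right) = 2189467 \cdot 4627335 = 10131397280445$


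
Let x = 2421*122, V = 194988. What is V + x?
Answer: 490350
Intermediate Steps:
x = 295362
V + x = 194988 + 295362 = 490350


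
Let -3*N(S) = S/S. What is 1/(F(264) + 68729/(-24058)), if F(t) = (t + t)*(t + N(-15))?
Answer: 24058/3349189799 ≈ 7.1832e-6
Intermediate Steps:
N(S) = -1/3 (N(S) = -S/(3*S) = -1/3*1 = -1/3)
F(t) = 2*t*(-1/3 + t) (F(t) = (t + t)*(t - 1/3) = (2*t)*(-1/3 + t) = 2*t*(-1/3 + t))
1/(F(264) + 68729/(-24058)) = 1/((2/3)*264*(-1 + 3*264) + 68729/(-24058)) = 1/((2/3)*264*(-1 + 792) + 68729*(-1/24058)) = 1/((2/3)*264*791 - 68729/24058) = 1/(139216 - 68729/24058) = 1/(3349189799/24058) = 24058/3349189799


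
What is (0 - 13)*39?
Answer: -507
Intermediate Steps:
(0 - 13)*39 = -13*39 = -507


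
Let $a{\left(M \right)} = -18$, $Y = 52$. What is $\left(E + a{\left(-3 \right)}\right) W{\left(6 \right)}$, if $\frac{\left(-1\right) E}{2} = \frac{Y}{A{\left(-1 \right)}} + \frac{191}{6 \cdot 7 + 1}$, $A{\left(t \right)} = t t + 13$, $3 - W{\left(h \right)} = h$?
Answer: $\frac{30984}{301} \approx 102.94$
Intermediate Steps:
$W{\left(h \right)} = 3 - h$
$A{\left(t \right)} = 13 + t^{2}$ ($A{\left(t \right)} = t^{2} + 13 = 13 + t^{2}$)
$E = - \frac{4910}{301}$ ($E = - 2 \left(\frac{52}{13 + \left(-1\right)^{2}} + \frac{191}{6 \cdot 7 + 1}\right) = - 2 \left(\frac{52}{13 + 1} + \frac{191}{42 + 1}\right) = - 2 \left(\frac{52}{14} + \frac{191}{43}\right) = - 2 \left(52 \cdot \frac{1}{14} + 191 \cdot \frac{1}{43}\right) = - 2 \left(\frac{26}{7} + \frac{191}{43}\right) = \left(-2\right) \frac{2455}{301} = - \frac{4910}{301} \approx -16.312$)
$\left(E + a{\left(-3 \right)}\right) W{\left(6 \right)} = \left(- \frac{4910}{301} - 18\right) \left(3 - 6\right) = - \frac{10328 \left(3 - 6\right)}{301} = \left(- \frac{10328}{301}\right) \left(-3\right) = \frac{30984}{301}$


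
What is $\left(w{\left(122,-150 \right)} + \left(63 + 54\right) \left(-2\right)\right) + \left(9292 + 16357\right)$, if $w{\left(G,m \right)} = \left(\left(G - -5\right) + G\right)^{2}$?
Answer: $87416$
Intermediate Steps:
$w{\left(G,m \right)} = \left(5 + 2 G\right)^{2}$ ($w{\left(G,m \right)} = \left(\left(G + 5\right) + G\right)^{2} = \left(\left(5 + G\right) + G\right)^{2} = \left(5 + 2 G\right)^{2}$)
$\left(w{\left(122,-150 \right)} + \left(63 + 54\right) \left(-2\right)\right) + \left(9292 + 16357\right) = \left(\left(5 + 2 \cdot 122\right)^{2} + \left(63 + 54\right) \left(-2\right)\right) + \left(9292 + 16357\right) = \left(\left(5 + 244\right)^{2} + 117 \left(-2\right)\right) + 25649 = \left(249^{2} - 234\right) + 25649 = \left(62001 - 234\right) + 25649 = 61767 + 25649 = 87416$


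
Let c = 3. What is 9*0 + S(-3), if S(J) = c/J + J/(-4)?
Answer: -¼ ≈ -0.25000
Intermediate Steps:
S(J) = 3/J - J/4 (S(J) = 3/J + J/(-4) = 3/J + J*(-¼) = 3/J - J/4)
9*0 + S(-3) = 9*0 + (3/(-3) - ¼*(-3)) = 0 + (3*(-⅓) + ¾) = 0 + (-1 + ¾) = 0 - ¼ = -¼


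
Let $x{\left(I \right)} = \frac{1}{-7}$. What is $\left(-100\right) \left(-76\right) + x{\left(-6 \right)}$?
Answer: $\frac{53199}{7} \approx 7599.9$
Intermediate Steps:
$x{\left(I \right)} = - \frac{1}{7}$
$\left(-100\right) \left(-76\right) + x{\left(-6 \right)} = \left(-100\right) \left(-76\right) - \frac{1}{7} = 7600 - \frac{1}{7} = \frac{53199}{7}$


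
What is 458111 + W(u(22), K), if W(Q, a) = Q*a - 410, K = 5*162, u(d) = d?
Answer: 475521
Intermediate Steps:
K = 810
W(Q, a) = -410 + Q*a
458111 + W(u(22), K) = 458111 + (-410 + 22*810) = 458111 + (-410 + 17820) = 458111 + 17410 = 475521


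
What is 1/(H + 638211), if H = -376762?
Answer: 1/261449 ≈ 3.8248e-6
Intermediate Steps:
1/(H + 638211) = 1/(-376762 + 638211) = 1/261449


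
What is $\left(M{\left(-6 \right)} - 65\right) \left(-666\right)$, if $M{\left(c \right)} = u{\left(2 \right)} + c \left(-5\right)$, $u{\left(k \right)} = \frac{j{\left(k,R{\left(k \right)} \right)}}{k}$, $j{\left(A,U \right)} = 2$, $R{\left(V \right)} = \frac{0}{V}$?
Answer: $22644$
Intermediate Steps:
$R{\left(V \right)} = 0$
$u{\left(k \right)} = \frac{2}{k}$
$M{\left(c \right)} = 1 - 5 c$ ($M{\left(c \right)} = \frac{2}{2} + c \left(-5\right) = 2 \cdot \frac{1}{2} - 5 c = 1 - 5 c$)
$\left(M{\left(-6 \right)} - 65\right) \left(-666\right) = \left(\left(1 - -30\right) - 65\right) \left(-666\right) = \left(\left(1 + 30\right) - 65\right) \left(-666\right) = \left(31 - 65\right) \left(-666\right) = \left(-34\right) \left(-666\right) = 22644$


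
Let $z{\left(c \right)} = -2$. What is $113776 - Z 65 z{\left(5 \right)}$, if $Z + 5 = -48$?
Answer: $106886$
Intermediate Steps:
$Z = -53$ ($Z = -5 - 48 = -53$)
$113776 - Z 65 z{\left(5 \right)} = 113776 - \left(-53\right) 65 \left(-2\right) = 113776 - \left(-3445\right) \left(-2\right) = 113776 - 6890 = 106886$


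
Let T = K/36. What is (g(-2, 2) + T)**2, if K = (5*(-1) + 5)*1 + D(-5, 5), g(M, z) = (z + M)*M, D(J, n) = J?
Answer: 25/1296 ≈ 0.019290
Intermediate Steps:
g(M, z) = M*(M + z) (g(M, z) = (M + z)*M = M*(M + z))
K = -5 (K = (5*(-1) + 5)*1 - 5 = (-5 + 5)*1 - 5 = 0*1 - 5 = 0 - 5 = -5)
T = -5/36 ≈ -0.13889
(g(-2, 2) + T)**2 = (-2*(-2 + 2) - 5/36)**2 = (-2*0 - 5/36)**2 = (0 - 5/36)**2 = (-5/36)**2 = 25/1296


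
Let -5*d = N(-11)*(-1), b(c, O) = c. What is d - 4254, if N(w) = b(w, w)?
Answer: -21281/5 ≈ -4256.2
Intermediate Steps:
N(w) = w
d = -11/5 (d = -(-11)*(-1)/5 = -⅕*11 = -11/5 ≈ -2.2000)
d - 4254 = -11/5 - 4254 = -21281/5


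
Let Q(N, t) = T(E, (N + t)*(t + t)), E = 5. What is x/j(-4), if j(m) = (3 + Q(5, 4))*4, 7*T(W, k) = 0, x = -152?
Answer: -38/3 ≈ -12.667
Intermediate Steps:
T(W, k) = 0 (T(W, k) = (1/7)*0 = 0)
Q(N, t) = 0
j(m) = 12 (j(m) = (3 + 0)*4 = 3*4 = 12)
x/j(-4) = -152/12 = -152*1/12 = -38/3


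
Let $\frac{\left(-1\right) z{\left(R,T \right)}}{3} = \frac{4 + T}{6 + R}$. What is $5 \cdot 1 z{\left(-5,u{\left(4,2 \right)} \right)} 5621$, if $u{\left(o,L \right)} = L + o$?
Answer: $-843150$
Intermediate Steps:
$z{\left(R,T \right)} = - \frac{3 \left(4 + T\right)}{6 + R}$ ($z{\left(R,T \right)} = - 3 \frac{4 + T}{6 + R} = - \frac{3 \left(4 + T\right)}{6 + R}$)
$5 \cdot 1 z{\left(-5,u{\left(4,2 \right)} \right)} 5621 = 5 \cdot 1 \frac{3 \left(-4 - \left(2 + 4\right)\right)}{6 - 5} \cdot 5621 = 5 \frac{3 \left(-4 - 6\right)}{1} \cdot 5621 = 5 \cdot 3 \cdot 1 \left(-4 - 6\right) 5621 = 5 \cdot 3 \cdot 1 \left(-10\right) 5621 = 5 \left(-30\right) 5621 = \left(-150\right) 5621 = -843150$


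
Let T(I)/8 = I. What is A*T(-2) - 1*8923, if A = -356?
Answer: -3227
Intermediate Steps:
T(I) = 8*I
A*T(-2) - 1*8923 = -2848*(-2) - 1*8923 = -356*(-16) - 8923 = 5696 - 8923 = -3227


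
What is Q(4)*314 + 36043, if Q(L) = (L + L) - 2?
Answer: 37927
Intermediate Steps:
Q(L) = -2 + 2*L (Q(L) = 2*L - 2 = -2 + 2*L)
Q(4)*314 + 36043 = (-2 + 2*4)*314 + 36043 = (-2 + 8)*314 + 36043 = 6*314 + 36043 = 1884 + 36043 = 37927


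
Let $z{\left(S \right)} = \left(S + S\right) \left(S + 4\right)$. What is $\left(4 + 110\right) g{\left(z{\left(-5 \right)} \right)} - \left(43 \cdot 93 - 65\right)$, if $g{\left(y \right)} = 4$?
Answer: $-3478$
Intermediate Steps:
$z{\left(S \right)} = 2 S \left(4 + S\right)$
$\left(4 + 110\right) g{\left(z{\left(-5 \right)} \right)} - \left(43 \cdot 93 - 65\right) = \left(4 + 110\right) 4 - \left(43 \cdot 93 - 65\right) = 114 \cdot 4 - \left(3999 - 65\right) = 456 - 3934 = -3478$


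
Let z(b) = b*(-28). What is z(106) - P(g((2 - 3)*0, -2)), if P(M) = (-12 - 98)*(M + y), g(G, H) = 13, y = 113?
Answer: 10892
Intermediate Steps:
z(b) = -28*b
P(M) = -12430 - 110*M (P(M) = (-12 - 98)*(M + 113) = -110*(113 + M) = -12430 - 110*M)
z(106) - P(g((2 - 3)*0, -2)) = -28*106 - (-12430 - 110*13) = -2968 - (-12430 - 1430) = -2968 - 1*(-13860) = -2968 + 13860 = 10892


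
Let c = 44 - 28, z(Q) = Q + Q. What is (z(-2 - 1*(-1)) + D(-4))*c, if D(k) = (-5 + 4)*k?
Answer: 32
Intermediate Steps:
z(Q) = 2*Q
D(k) = -k
c = 16
(z(-2 - 1*(-1)) + D(-4))*c = (2*(-2 - 1*(-1)) - 1*(-4))*16 = (2*(-2 + 1) + 4)*16 = (2*(-1) + 4)*16 = (-2 + 4)*16 = 2*16 = 32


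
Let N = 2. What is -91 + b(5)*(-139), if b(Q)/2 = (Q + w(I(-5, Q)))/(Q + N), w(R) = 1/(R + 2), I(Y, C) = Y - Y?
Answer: -2166/7 ≈ -309.43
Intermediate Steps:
I(Y, C) = 0
w(R) = 1/(2 + R)
b(Q) = 2*(½ + Q)/(2 + Q) (b(Q) = 2*((Q + 1/(2 + 0))/(Q + 2)) = 2*((Q + 1/2)/(2 + Q)) = 2*((Q + ½)/(2 + Q)) = 2*((½ + Q)/(2 + Q)) = 2*(½ + Q)/(2 + Q))
-91 + b(5)*(-139) = -91 + ((1 + 2*5)/(2 + 5))*(-139) = -91 + ((1 + 10)/7)*(-139) = -91 + ((⅐)*11)*(-139) = -91 + (11/7)*(-139) = -91 - 1529/7 = -2166/7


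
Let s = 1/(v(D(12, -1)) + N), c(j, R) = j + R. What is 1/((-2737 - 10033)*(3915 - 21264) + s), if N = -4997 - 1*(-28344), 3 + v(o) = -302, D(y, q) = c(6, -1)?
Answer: 23042/5104879752661 ≈ 4.5137e-9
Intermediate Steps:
c(j, R) = R + j
D(y, q) = 5 (D(y, q) = -1 + 6 = 5)
v(o) = -305 (v(o) = -3 - 302 = -305)
N = 23347 (N = -4997 + 28344 = 23347)
s = 1/23042 (s = 1/(-305 + 23347) = 1/23042 ≈ 4.3399e-5)
1/((-2737 - 10033)*(3915 - 21264) + s) = 1/((-2737 - 10033)*(3915 - 21264) + 1/23042) = 1/(-12770*(-17349) + 1/23042) = 1/(221546730 + 1/23042) = 1/(5104879752661/23042) = 23042/5104879752661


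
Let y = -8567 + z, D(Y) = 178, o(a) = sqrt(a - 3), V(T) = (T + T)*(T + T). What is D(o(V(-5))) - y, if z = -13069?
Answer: 21814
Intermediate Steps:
V(T) = 4*T**2 (V(T) = (2*T)*(2*T) = 4*T**2)
o(a) = sqrt(-3 + a)
y = -21636 (y = -8567 - 13069 = -21636)
D(o(V(-5))) - y = 178 - 1*(-21636) = 178 + 21636 = 21814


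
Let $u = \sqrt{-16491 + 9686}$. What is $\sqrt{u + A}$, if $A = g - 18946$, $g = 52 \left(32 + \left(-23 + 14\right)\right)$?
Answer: $\sqrt{-17750 + i \sqrt{6805}} \approx 0.3096 + 133.23 i$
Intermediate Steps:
$g = 1196$ ($g = 52 \left(32 - 9\right) = 52 \cdot 23 = 1196$)
$A = -17750$ ($A = 1196 - 18946 = -17750$)
$u = i \sqrt{6805}$ ($u = \sqrt{-6805} = i \sqrt{6805} \approx 82.492 i$)
$\sqrt{u + A} = \sqrt{i \sqrt{6805} - 17750} = \sqrt{-17750 + i \sqrt{6805}}$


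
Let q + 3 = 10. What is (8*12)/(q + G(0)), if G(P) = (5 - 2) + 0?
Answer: 48/5 ≈ 9.6000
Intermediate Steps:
q = 7 (q = -3 + 10 = 7)
G(P) = 3 (G(P) = 3 + 0 = 3)
(8*12)/(q + G(0)) = (8*12)/(7 + 3) = 96/10 = 96*(⅒) = 48/5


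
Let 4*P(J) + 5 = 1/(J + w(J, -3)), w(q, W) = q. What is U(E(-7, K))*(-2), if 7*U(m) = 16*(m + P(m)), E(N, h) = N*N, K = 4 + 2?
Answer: -74876/343 ≈ -218.30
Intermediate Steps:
K = 6
E(N, h) = N²
P(J) = -5/4 + 1/(8*J) (P(J) = -5/4 + 1/(4*(J + J)) = -5/4 + 1/(4*((2*J))) = -5/4 + (1/(2*J))/4 = -5/4 + 1/(8*J))
U(m) = 16*m/7 + 2*(1 - 10*m)/(7*m) (U(m) = (16*(m + (1 - 10*m)/(8*m)))/7 = (16*m + 2*(1 - 10*m)/m)/7 = 16*m/7 + 2*(1 - 10*m)/(7*m))
U(E(-7, K))*(-2) = (2*(1 - 10*(-7)² + 8*((-7)²)²)/(7*((-7)²)))*(-2) = ((2/7)*(1 - 10*49 + 8*49²)/49)*(-2) = ((2/7)*(1/49)*(1 - 490 + 8*2401))*(-2) = ((2/7)*(1/49)*(1 - 490 + 19208))*(-2) = ((2/7)*(1/49)*18719)*(-2) = (37438/343)*(-2) = -74876/343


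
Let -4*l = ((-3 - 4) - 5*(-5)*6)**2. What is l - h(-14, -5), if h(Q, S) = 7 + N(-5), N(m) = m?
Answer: -20457/4 ≈ -5114.3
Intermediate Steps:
h(Q, S) = 2 (h(Q, S) = 7 - 5 = 2)
l = -20449/4 (l = -((-3 - 4) - 5*(-5)*6)**2/4 = -(-7 + 25*6)**2/4 = -(-7 + 150)**2/4 = -1/4*143**2 = -1/4*20449 = -20449/4 ≈ -5112.3)
l - h(-14, -5) = -20449/4 - 1*2 = -20449/4 - 2 = -20457/4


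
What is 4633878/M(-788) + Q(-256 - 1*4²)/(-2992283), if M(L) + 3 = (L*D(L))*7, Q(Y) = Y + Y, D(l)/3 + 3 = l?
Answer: 4624331677478/13055794532865 ≈ 0.35420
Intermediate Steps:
D(l) = -9 + 3*l
Q(Y) = 2*Y
M(L) = -3 + 7*L*(-9 + 3*L) (M(L) = -3 + (L*(-9 + 3*L))*7 = -3 + 7*L*(-9 + 3*L))
4633878/M(-788) + Q(-256 - 1*4²)/(-2992283) = 4633878/(-3 + 21*(-788)*(-3 - 788)) + (2*(-256 - 1*4²))/(-2992283) = 4633878/(-3 + 21*(-788)*(-791)) + (2*(-256 - 1*16))*(-1/2992283) = 4633878/(-3 + 13089468) + (2*(-256 - 16))*(-1/2992283) = 4633878/13089465 + (2*(-272))*(-1/2992283) = 4633878*(1/13089465) - 544*(-1/2992283) = 1544626/4363155 + 544/2992283 = 4624331677478/13055794532865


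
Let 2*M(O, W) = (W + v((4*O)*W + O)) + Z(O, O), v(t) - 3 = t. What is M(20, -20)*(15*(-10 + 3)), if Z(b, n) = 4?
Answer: 167265/2 ≈ 83633.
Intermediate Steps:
v(t) = 3 + t
M(O, W) = 7/2 + O/2 + W/2 + 2*O*W (M(O, W) = ((W + (3 + ((4*O)*W + O))) + 4)/2 = ((W + (3 + (4*O*W + O))) + 4)/2 = ((W + (3 + (O + 4*O*W))) + 4)/2 = ((W + (3 + O + 4*O*W)) + 4)/2 = ((3 + O + W + 4*O*W) + 4)/2 = (7 + O + W + 4*O*W)/2 = 7/2 + O/2 + W/2 + 2*O*W)
M(20, -20)*(15*(-10 + 3)) = (7/2 + (½)*(-20) + (½)*20*(1 + 4*(-20)))*(15*(-10 + 3)) = (7/2 - 10 + (½)*20*(1 - 80))*(15*(-7)) = (7/2 - 10 + (½)*20*(-79))*(-105) = (7/2 - 10 - 790)*(-105) = -1593/2*(-105) = 167265/2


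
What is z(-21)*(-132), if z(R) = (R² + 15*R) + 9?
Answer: -17820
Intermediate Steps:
z(R) = 9 + R² + 15*R
z(-21)*(-132) = (9 + (-21)² + 15*(-21))*(-132) = (9 + 441 - 315)*(-132) = 135*(-132) = -17820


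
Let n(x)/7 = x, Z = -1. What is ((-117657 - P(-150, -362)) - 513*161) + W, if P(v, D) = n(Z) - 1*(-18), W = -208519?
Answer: -408780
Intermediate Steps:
n(x) = 7*x
P(v, D) = 11 (P(v, D) = 7*(-1) - 1*(-18) = -7 + 18 = 11)
((-117657 - P(-150, -362)) - 513*161) + W = ((-117657 - 1*11) - 513*161) - 208519 = ((-117657 - 11) - 82593) - 208519 = (-117668 - 82593) - 208519 = -200261 - 208519 = -408780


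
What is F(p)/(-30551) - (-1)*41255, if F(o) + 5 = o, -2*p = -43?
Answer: 2520762977/61102 ≈ 41255.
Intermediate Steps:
p = 43/2 (p = -½*(-43) = 43/2 ≈ 21.500)
F(o) = -5 + o
F(p)/(-30551) - (-1)*41255 = (-5 + 43/2)/(-30551) - (-1)*41255 = (33/2)*(-1/30551) - 1*(-41255) = -33/61102 + 41255 = 2520762977/61102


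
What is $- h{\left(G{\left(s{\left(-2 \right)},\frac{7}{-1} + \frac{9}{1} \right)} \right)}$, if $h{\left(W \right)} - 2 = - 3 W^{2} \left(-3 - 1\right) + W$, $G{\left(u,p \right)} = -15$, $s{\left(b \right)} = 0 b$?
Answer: $-2687$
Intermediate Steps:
$s{\left(b \right)} = 0$
$h{\left(W \right)} = 2 + W + 12 W^{2}$ ($h{\left(W \right)} = 2 + \left(- 3 W^{2} \left(-3 - 1\right) + W\right) = 2 + \left(- 3 W^{2} \left(-4\right) + W\right) = 2 + \left(12 W^{2} + W\right) = 2 + \left(W + 12 W^{2}\right) = 2 + W + 12 W^{2}$)
$- h{\left(G{\left(s{\left(-2 \right)},\frac{7}{-1} + \frac{9}{1} \right)} \right)} = - (2 - 15 + 12 \left(-15\right)^{2}) = - (2 - 15 + 12 \cdot 225) = - (2 - 15 + 2700) = \left(-1\right) 2687 = -2687$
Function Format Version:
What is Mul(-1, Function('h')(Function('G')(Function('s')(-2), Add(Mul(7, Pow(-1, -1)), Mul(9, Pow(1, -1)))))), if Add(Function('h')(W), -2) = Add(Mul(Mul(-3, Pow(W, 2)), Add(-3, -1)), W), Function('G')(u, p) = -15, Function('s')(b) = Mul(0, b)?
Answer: -2687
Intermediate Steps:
Function('s')(b) = 0
Function('h')(W) = Add(2, W, Mul(12, Pow(W, 2))) (Function('h')(W) = Add(2, Add(Mul(Mul(-3, Pow(W, 2)), Add(-3, -1)), W)) = Add(2, Add(Mul(Mul(-3, Pow(W, 2)), -4), W)) = Add(2, Add(Mul(12, Pow(W, 2)), W)) = Add(2, Add(W, Mul(12, Pow(W, 2)))) = Add(2, W, Mul(12, Pow(W, 2))))
Mul(-1, Function('h')(Function('G')(Function('s')(-2), Add(Mul(7, Pow(-1, -1)), Mul(9, Pow(1, -1)))))) = Mul(-1, Add(2, -15, Mul(12, Pow(-15, 2)))) = Mul(-1, Add(2, -15, Mul(12, 225))) = Mul(-1, Add(2, -15, 2700)) = Mul(-1, 2687) = -2687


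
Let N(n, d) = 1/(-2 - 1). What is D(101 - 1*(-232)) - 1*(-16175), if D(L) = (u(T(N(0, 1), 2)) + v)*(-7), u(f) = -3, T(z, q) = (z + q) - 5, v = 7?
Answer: 16147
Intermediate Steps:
N(n, d) = -1/3 (N(n, d) = 1/(-3) = -1/3)
T(z, q) = -5 + q + z (T(z, q) = (q + z) - 5 = -5 + q + z)
D(L) = -28 (D(L) = (-3 + 7)*(-7) = 4*(-7) = -28)
D(101 - 1*(-232)) - 1*(-16175) = -28 - 1*(-16175) = -28 + 16175 = 16147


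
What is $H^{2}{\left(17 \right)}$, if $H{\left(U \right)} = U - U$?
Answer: $0$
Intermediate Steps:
$H{\left(U \right)} = 0$
$H^{2}{\left(17 \right)} = 0^{2} = 0$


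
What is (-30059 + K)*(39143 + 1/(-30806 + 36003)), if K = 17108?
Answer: -2634572353572/5197 ≈ -5.0694e+8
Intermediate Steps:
(-30059 + K)*(39143 + 1/(-30806 + 36003)) = (-30059 + 17108)*(39143 + 1/(-30806 + 36003)) = -12951*(39143 + 1/5197) = -12951*203426172/5197 = -2634572353572/5197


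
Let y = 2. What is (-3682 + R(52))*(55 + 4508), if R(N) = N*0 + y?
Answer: -16791840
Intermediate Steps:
R(N) = 2 (R(N) = N*0 + 2 = 0 + 2 = 2)
(-3682 + R(52))*(55 + 4508) = (-3682 + 2)*(55 + 4508) = -3680*4563 = -16791840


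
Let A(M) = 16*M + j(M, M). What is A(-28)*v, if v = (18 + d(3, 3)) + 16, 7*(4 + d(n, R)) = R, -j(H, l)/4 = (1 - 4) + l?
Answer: -69012/7 ≈ -9858.9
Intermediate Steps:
j(H, l) = 12 - 4*l (j(H, l) = -4*((1 - 4) + l) = -4*(-3 + l) = 12 - 4*l)
d(n, R) = -4 + R/7
v = 213/7 (v = (18 + (-4 + (⅐)*3)) + 16 = (18 + (-4 + 3/7)) + 16 = (18 - 25/7) + 16 = 101/7 + 16 = 213/7 ≈ 30.429)
A(M) = 12 + 12*M (A(M) = 16*M + (12 - 4*M) = 12 + 12*M)
A(-28)*v = (12 + 12*(-28))*(213/7) = (12 - 336)*(213/7) = -324*213/7 = -69012/7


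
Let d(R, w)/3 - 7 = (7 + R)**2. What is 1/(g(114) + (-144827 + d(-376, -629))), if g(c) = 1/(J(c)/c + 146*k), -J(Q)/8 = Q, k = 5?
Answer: 722/190374795 ≈ 3.7925e-6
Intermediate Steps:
J(Q) = -8*Q
d(R, w) = 21 + 3*(7 + R)**2
g(c) = 1/722 (g(c) = 1/((-8*c)/c + 146*5) = 1/(-8 + 730) = 1/722)
1/(g(114) + (-144827 + d(-376, -629))) = 1/(1/722 + (-144827 + (21 + 3*(7 - 376)**2))) = 1/(1/722 + (-144827 + (21 + 3*(-369)**2))) = 1/(1/722 + (-144827 + (21 + 3*136161))) = 1/(1/722 + (-144827 + (21 + 408483))) = 1/(1/722 + (-144827 + 408504)) = 1/(1/722 + 263677) = 1/(190374795/722) = 722/190374795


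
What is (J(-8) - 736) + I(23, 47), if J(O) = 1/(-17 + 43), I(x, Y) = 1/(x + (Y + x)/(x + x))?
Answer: -5395771/7332 ≈ -735.92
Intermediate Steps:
I(x, Y) = 1/(x + (Y + x)/(2*x)) (I(x, Y) = 1/(x + (Y + x)/((2*x))) = 1/(x + (Y + x)*(1/(2*x))) = 1/(x + (Y + x)/(2*x)))
J(O) = 1/26
(J(-8) - 736) + I(23, 47) = (1/26 - 736) + 2*23/(47 + 23 + 2*23**2) = -19135/26 + 2*23/(47 + 23 + 2*529) = -19135/26 + 2*23/(47 + 23 + 1058) = -19135/26 + 2*23/1128 = -19135/26 + 2*23*(1/1128) = -19135/26 + 23/564 = -5395771/7332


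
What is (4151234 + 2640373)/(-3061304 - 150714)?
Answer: -6791607/3212018 ≈ -2.1144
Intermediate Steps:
(4151234 + 2640373)/(-3061304 - 150714) = 6791607/(-3212018) = 6791607*(-1/3212018) = -6791607/3212018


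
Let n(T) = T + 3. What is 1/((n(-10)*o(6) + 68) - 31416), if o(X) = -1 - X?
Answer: -1/31299 ≈ -3.1950e-5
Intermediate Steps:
n(T) = 3 + T
1/((n(-10)*o(6) + 68) - 31416) = 1/(((3 - 10)*(-1 - 1*6) + 68) - 31416) = 1/((-7*(-1 - 6) + 68) - 31416) = 1/((-7*(-7) + 68) - 31416) = 1/((49 + 68) - 31416) = 1/(117 - 31416) = 1/(-31299) = -1/31299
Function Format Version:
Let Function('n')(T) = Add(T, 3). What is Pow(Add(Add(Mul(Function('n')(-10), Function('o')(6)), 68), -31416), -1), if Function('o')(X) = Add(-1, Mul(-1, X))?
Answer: Rational(-1, 31299) ≈ -3.1950e-5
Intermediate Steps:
Function('n')(T) = Add(3, T)
Pow(Add(Add(Mul(Function('n')(-10), Function('o')(6)), 68), -31416), -1) = Pow(Add(Add(Mul(Add(3, -10), Add(-1, Mul(-1, 6))), 68), -31416), -1) = Pow(Add(Add(Mul(-7, Add(-1, -6)), 68), -31416), -1) = Pow(Add(Add(Mul(-7, -7), 68), -31416), -1) = Pow(Add(Add(49, 68), -31416), -1) = Pow(Add(117, -31416), -1) = Pow(-31299, -1) = Rational(-1, 31299)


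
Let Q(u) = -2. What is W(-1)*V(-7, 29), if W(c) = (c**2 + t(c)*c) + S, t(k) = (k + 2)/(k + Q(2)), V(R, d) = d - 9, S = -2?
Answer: -40/3 ≈ -13.333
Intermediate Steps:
V(R, d) = -9 + d
t(k) = (2 + k)/(-2 + k) (t(k) = (k + 2)/(k - 2) = (2 + k)/(-2 + k))
W(c) = -2 + c**2 + c*(2 + c)/(-2 + c) (W(c) = (c**2 + ((2 + c)/(-2 + c))*c) - 2 = (c**2 + c*(2 + c)/(-2 + c)) - 2 = -2 + c**2 + c*(2 + c)/(-2 + c))
W(-1)*V(-7, 29) = ((4 + (-1)**3 - 1*(-1)**2)/(-2 - 1))*(-9 + 29) = ((4 - 1 - 1*1)/(-3))*20 = -(4 - 1 - 1)/3*20 = -1/3*2*20 = -2/3*20 = -40/3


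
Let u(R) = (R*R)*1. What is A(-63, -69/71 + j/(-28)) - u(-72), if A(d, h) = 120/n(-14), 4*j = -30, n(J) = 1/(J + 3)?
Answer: -6504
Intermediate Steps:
n(J) = 1/(3 + J)
j = -15/2 (j = (¼)*(-30) = -15/2 ≈ -7.5000)
u(R) = R² (u(R) = R²*1 = R²)
A(d, h) = -1320 (A(d, h) = 120/(1/(3 - 14)) = 120/(1/(-11)) = 120/(-1/11) = 120*(-11) = -1320)
A(-63, -69/71 + j/(-28)) - u(-72) = -1320 - 1*(-72)² = -1320 - 1*5184 = -1320 - 5184 = -6504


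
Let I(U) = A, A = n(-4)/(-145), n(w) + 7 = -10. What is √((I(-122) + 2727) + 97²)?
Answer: 7*√5207385/145 ≈ 110.16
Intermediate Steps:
n(w) = -17 (n(w) = -7 - 10 = -17)
A = 17/145 (A = -17/(-145) = -17*(-1/145) = 17/145 ≈ 0.11724)
I(U) = 17/145
√((I(-122) + 2727) + 97²) = √((17/145 + 2727) + 97²) = √(395432/145 + 9409) = √(1759737/145) = 7*√5207385/145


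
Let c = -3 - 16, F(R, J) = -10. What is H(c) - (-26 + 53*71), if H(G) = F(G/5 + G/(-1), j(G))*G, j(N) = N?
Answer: -3547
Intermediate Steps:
c = -19
H(G) = -10*G
H(c) - (-26 + 53*71) = -10*(-19) - (-26 + 53*71) = 190 - (-26 + 3763) = 190 - 1*3737 = 190 - 3737 = -3547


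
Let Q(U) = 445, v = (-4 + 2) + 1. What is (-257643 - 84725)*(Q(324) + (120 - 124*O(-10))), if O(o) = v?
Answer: -235891552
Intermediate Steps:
v = -1 (v = -2 + 1 = -1)
O(o) = -1
(-257643 - 84725)*(Q(324) + (120 - 124*O(-10))) = (-257643 - 84725)*(445 + (120 - 124*(-1))) = -342368*(445 + (120 + 124)) = -342368*(445 + 244) = -342368*689 = -235891552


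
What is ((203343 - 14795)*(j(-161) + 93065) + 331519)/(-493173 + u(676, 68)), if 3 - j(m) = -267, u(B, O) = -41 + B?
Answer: -17598459099/492538 ≈ -35730.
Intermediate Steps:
j(m) = 270 (j(m) = 3 - 1*(-267) = 3 + 267 = 270)
((203343 - 14795)*(j(-161) + 93065) + 331519)/(-493173 + u(676, 68)) = ((203343 - 14795)*(270 + 93065) + 331519)/(-493173 + (-41 + 676)) = (188548*93335 + 331519)/(-493173 + 635) = (17598127580 + 331519)/(-492538) = 17598459099*(-1/492538) = -17598459099/492538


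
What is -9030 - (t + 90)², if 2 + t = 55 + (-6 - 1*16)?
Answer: -23671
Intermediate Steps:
t = 31 (t = -2 + (55 + (-6 - 1*16)) = -2 + (55 + (-6 - 16)) = -2 + (55 - 22) = -2 + 33 = 31)
-9030 - (t + 90)² = -9030 - (31 + 90)² = -9030 - 1*121² = -9030 - 1*14641 = -9030 - 14641 = -23671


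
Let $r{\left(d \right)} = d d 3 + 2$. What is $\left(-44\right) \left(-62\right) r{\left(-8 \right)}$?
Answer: $529232$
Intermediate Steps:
$r{\left(d \right)} = 2 + 3 d^{2}$ ($r{\left(d \right)} = d 3 d + 2 = 3 d^{2} + 2 = 2 + 3 d^{2}$)
$\left(-44\right) \left(-62\right) r{\left(-8 \right)} = \left(-44\right) \left(-62\right) \left(2 + 3 \left(-8\right)^{2}\right) = 2728 \left(2 + 3 \cdot 64\right) = 2728 \left(2 + 192\right) = 2728 \cdot 194 = 529232$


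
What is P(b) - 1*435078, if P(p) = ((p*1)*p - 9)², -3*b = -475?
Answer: 50834854618/81 ≈ 6.2759e+8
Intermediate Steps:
b = 475/3 (b = -⅓*(-475) = 475/3 ≈ 158.33)
P(p) = (-9 + p²)² (P(p) = (p*p - 9)² = (p² - 9)² = (-9 + p²)²)
P(b) - 1*435078 = (-9 + (475/3)²)² - 1*435078 = (-9 + 225625/9)² - 435078 = (225544/9)² - 435078 = 50870095936/81 - 435078 = 50834854618/81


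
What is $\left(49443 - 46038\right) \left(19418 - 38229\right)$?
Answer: $-64051455$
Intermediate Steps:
$\left(49443 - 46038\right) \left(19418 - 38229\right) = 3405 \left(-18811\right) = -64051455$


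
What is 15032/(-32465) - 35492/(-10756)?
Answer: 247640897/87298385 ≈ 2.8367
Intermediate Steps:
15032/(-32465) - 35492/(-10756) = 15032*(-1/32465) - 35492*(-1/10756) = -15032/32465 + 8873/2689 = 247640897/87298385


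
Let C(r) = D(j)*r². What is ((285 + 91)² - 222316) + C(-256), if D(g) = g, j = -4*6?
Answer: -1653804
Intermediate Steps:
j = -24
C(r) = -24*r²
((285 + 91)² - 222316) + C(-256) = ((285 + 91)² - 222316) - 24*(-256)² = (376² - 222316) - 24*65536 = (141376 - 222316) - 1572864 = -80940 - 1572864 = -1653804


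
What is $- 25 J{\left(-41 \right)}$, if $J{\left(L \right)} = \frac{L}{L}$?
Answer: $-25$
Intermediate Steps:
$J{\left(L \right)} = 1$
$- 25 J{\left(-41 \right)} = \left(-25\right) 1 = -25$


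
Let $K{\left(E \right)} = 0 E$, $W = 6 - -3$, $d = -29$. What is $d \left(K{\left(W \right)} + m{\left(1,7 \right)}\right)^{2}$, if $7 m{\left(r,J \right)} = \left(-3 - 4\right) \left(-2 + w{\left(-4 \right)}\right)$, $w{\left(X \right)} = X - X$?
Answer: $-116$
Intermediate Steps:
$w{\left(X \right)} = 0$
$W = 9$ ($W = 6 + 3 = 9$)
$m{\left(r,J \right)} = 2$ ($m{\left(r,J \right)} = \frac{\left(-3 - 4\right) \left(-2 + 0\right)}{7} = \frac{\left(-7\right) \left(-2\right)}{7} = \frac{1}{7} \cdot 14 = 2$)
$K{\left(E \right)} = 0$
$d \left(K{\left(W \right)} + m{\left(1,7 \right)}\right)^{2} = - 29 \left(0 + 2\right)^{2} = - 29 \cdot 2^{2} = \left(-29\right) 4 = -116$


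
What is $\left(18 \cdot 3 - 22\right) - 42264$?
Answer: $-42232$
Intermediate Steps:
$\left(18 \cdot 3 - 22\right) - 42264 = \left(54 - 22\right) - 42264 = 32 - 42264 = -42232$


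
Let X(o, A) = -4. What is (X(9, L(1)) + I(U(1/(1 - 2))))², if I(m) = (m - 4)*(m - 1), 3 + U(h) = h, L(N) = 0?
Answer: 1296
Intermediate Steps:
U(h) = -3 + h
I(m) = (-1 + m)*(-4 + m) (I(m) = (-4 + m)*(-1 + m) = (-1 + m)*(-4 + m))
(X(9, L(1)) + I(U(1/(1 - 2))))² = (-4 + (4 + (-3 + 1/(1 - 2))² - 5*(-3 + 1/(1 - 2))))² = (-4 + (4 + (-3 + 1/(-1))² - 5*(-3 + 1/(-1))))² = (-4 + (4 + (-3 - 1)² - 5*(-3 - 1)))² = (-4 + (4 + (-4)² - 5*(-4)))² = (-4 + (4 + 16 + 20))² = (-4 + 40)² = 36² = 1296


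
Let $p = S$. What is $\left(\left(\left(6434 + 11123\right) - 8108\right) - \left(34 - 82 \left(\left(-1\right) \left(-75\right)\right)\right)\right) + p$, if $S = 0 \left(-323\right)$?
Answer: $15565$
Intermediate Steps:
$S = 0$
$p = 0$
$\left(\left(\left(6434 + 11123\right) - 8108\right) - \left(34 - 82 \left(\left(-1\right) \left(-75\right)\right)\right)\right) + p = \left(\left(\left(6434 + 11123\right) - 8108\right) - \left(34 - 82 \left(\left(-1\right) \left(-75\right)\right)\right)\right) + 0 = \left(\left(17557 - 8108\right) + \left(82 \cdot 75 - 34\right)\right) + 0 = \left(9449 + \left(6150 - 34\right)\right) + 0 = \left(9449 + 6116\right) + 0 = 15565 + 0 = 15565$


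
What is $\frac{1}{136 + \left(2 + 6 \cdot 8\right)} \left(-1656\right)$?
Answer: $- \frac{276}{31} \approx -8.9032$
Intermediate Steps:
$\frac{1}{136 + \left(2 + 6 \cdot 8\right)} \left(-1656\right) = \frac{1}{136 + \left(2 + 48\right)} \left(-1656\right) = \frac{1}{136 + 50} \left(-1656\right) = \frac{1}{186} \left(-1656\right) = - \frac{276}{31}$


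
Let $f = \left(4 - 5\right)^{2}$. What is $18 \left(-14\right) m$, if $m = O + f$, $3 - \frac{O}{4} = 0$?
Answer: $-3276$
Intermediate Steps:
$O = 12$ ($O = 12 - 0 = 12 + 0 = 12$)
$f = 1$ ($f = \left(-1\right)^{2} = 1$)
$m = 13$ ($m = 12 + 1 = 13$)
$18 \left(-14\right) m = 18 \left(-14\right) 13 = \left(-252\right) 13 = -3276$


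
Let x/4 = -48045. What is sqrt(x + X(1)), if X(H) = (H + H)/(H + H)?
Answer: I*sqrt(192179) ≈ 438.38*I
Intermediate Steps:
x = -192180 (x = 4*(-48045) = -192180)
X(H) = 1 (X(H) = (2*H)/((2*H)) = (2*H)*(1/(2*H)) = 1)
sqrt(x + X(1)) = sqrt(-192180 + 1) = sqrt(-192179) = I*sqrt(192179)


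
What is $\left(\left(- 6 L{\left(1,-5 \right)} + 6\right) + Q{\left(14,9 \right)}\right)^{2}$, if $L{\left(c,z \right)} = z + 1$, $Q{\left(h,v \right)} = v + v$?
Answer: $2304$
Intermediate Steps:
$Q{\left(h,v \right)} = 2 v$
$L{\left(c,z \right)} = 1 + z$
$\left(\left(- 6 L{\left(1,-5 \right)} + 6\right) + Q{\left(14,9 \right)}\right)^{2} = \left(\left(- 6 \left(1 - 5\right) + 6\right) + 2 \cdot 9\right)^{2} = \left(\left(\left(-6\right) \left(-4\right) + 6\right) + 18\right)^{2} = \left(\left(24 + 6\right) + 18\right)^{2} = \left(30 + 18\right)^{2} = 48^{2} = 2304$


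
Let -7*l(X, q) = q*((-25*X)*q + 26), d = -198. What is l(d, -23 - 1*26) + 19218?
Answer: -1678450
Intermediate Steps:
l(X, q) = -q*(26 - 25*X*q)/7 (l(X, q) = -q*((-25*X)*q + 26)/7 = -q*(-25*X*q + 26)/7 = -q*(26 - 25*X*q)/7)
l(d, -23 - 1*26) + 19218 = (-23 - 1*26)*(-26 + 25*(-198)*(-23 - 1*26))/7 + 19218 = (-23 - 26)*(-26 + 25*(-198)*(-23 - 26))/7 + 19218 = (⅐)*(-49)*(-26 + 25*(-198)*(-49)) + 19218 = (⅐)*(-49)*(-26 + 242550) + 19218 = (⅐)*(-49)*242524 + 19218 = -1697668 + 19218 = -1678450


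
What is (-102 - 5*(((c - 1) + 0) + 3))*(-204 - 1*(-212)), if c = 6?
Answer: -1136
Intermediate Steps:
(-102 - 5*(((c - 1) + 0) + 3))*(-204 - 1*(-212)) = (-102 - 5*(((6 - 1) + 0) + 3))*(-204 - 1*(-212)) = (-102 - 5*((5 + 0) + 3))*(-204 + 212) = (-102 - 5*(5 + 3))*8 = (-102 - 5*8)*8 = (-102 - 40)*8 = -142*8 = -1136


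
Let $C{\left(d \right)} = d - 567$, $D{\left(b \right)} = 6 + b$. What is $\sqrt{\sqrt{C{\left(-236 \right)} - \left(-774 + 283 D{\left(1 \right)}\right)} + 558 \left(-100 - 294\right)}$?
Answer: $\sqrt{-219852 + i \sqrt{2010}} \approx 0.048 + 468.88 i$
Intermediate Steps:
$C{\left(d \right)} = -567 + d$
$\sqrt{\sqrt{C{\left(-236 \right)} - \left(-774 + 283 D{\left(1 \right)}\right)} + 558 \left(-100 - 294\right)} = \sqrt{\sqrt{\left(-567 - 236\right) + \left(- 283 \left(6 + 1\right) + 774\right)} + 558 \left(-100 - 294\right)} = \sqrt{\sqrt{-803 + \left(\left(-283\right) 7 + 774\right)} + 558 \left(-394\right)} = \sqrt{\sqrt{-803 + \left(-1981 + 774\right)} - 219852} = \sqrt{\sqrt{-803 - 1207} - 219852} = \sqrt{\sqrt{-2010} - 219852} = \sqrt{i \sqrt{2010} - 219852} = \sqrt{-219852 + i \sqrt{2010}}$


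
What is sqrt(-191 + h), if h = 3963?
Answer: 2*sqrt(943) ≈ 61.417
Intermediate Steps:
sqrt(-191 + h) = sqrt(-191 + 3963) = sqrt(3772) = 2*sqrt(943)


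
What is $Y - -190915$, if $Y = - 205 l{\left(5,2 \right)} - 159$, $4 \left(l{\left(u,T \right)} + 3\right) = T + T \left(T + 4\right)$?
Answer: $\frac{381307}{2} \approx 1.9065 \cdot 10^{5}$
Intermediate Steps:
$l{\left(u,T \right)} = -3 + \frac{T}{4} + \frac{T \left(4 + T\right)}{4}$ ($l{\left(u,T \right)} = -3 + \frac{T + T \left(T + 4\right)}{4} = -3 + \frac{T + T \left(4 + T\right)}{4} = -3 + \left(\frac{T}{4} + \frac{T \left(4 + T\right)}{4}\right) = -3 + \frac{T}{4} + \frac{T \left(4 + T\right)}{4}$)
$Y = - \frac{523}{2}$ ($Y = - 205 \left(-3 + \frac{2^{2}}{4} + \frac{5}{4} \cdot 2\right) - 159 = - 205 \left(-3 + \frac{1}{4} \cdot 4 + \frac{5}{2}\right) - 159 = - 205 \left(-3 + 1 + \frac{5}{2}\right) - 159 = \left(-205\right) \frac{1}{2} - 159 = - \frac{205}{2} - 159 = - \frac{523}{2} \approx -261.5$)
$Y - -190915 = - \frac{523}{2} - -190915 = - \frac{523}{2} + 190915 = \frac{381307}{2}$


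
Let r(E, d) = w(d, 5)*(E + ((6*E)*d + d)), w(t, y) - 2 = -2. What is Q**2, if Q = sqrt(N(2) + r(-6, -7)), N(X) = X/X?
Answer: 1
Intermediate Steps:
N(X) = 1
w(t, y) = 0 (w(t, y) = 2 - 2 = 0)
r(E, d) = 0 (r(E, d) = 0*(E + ((6*E)*d + d)) = 0*(E + (6*E*d + d)) = 0*(E + (d + 6*E*d)) = 0*(E + d + 6*E*d) = 0)
Q = 1 (Q = sqrt(1 + 0) = sqrt(1) = 1)
Q**2 = 1**2 = 1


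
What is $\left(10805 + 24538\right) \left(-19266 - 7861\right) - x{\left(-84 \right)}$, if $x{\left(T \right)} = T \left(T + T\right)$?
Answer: $-958763673$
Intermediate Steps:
$x{\left(T \right)} = 2 T^{2}$ ($x{\left(T \right)} = T 2 T = 2 T^{2}$)
$\left(10805 + 24538\right) \left(-19266 - 7861\right) - x{\left(-84 \right)} = \left(10805 + 24538\right) \left(-19266 - 7861\right) - 2 \left(-84\right)^{2} = 35343 \left(-27127\right) - 2 \cdot 7056 = -958749561 - 14112 = -958763673$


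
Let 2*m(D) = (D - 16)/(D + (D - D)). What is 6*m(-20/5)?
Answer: 15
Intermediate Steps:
m(D) = (-16 + D)/(2*D) (m(D) = ((D - 16)/(D + (D - D)))/2 = ((-16 + D)/(D + 0))/2 = ((-16 + D)/D)/2 = (-16 + D)/(2*D))
6*m(-20/5) = 6*((-16 - 20/5)/(2*((-20/5)))) = 6*((-16 - 20*⅕)/(2*((-20*⅕)))) = 6*((½)*(-16 - 4)/(-4)) = 6*((½)*(-¼)*(-20)) = 6*(5/2) = 15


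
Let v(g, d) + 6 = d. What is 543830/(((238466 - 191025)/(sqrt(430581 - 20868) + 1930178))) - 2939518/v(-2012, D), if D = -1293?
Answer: 1363685077233698/61625859 + 543830*sqrt(409713)/47441 ≈ 2.2136e+7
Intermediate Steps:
v(g, d) = -6 + d
543830/(((238466 - 191025)/(sqrt(430581 - 20868) + 1930178))) - 2939518/v(-2012, D) = 543830/(((238466 - 191025)/(sqrt(430581 - 20868) + 1930178))) - 2939518/(-6 - 1293) = 543830/((47441/(sqrt(409713) + 1930178))) - 2939518/(-1299) = 543830/((47441/(1930178 + sqrt(409713)))) - 2939518*(-1/1299) = 543830*(1930178/47441 + sqrt(409713)/47441) + 2939518/1299 = (1049688701740/47441 + 543830*sqrt(409713)/47441) + 2939518/1299 = 1363685077233698/61625859 + 543830*sqrt(409713)/47441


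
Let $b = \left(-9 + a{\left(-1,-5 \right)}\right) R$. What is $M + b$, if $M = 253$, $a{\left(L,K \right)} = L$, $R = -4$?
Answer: $293$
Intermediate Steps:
$b = 40$ ($b = \left(-9 - 1\right) \left(-4\right) = \left(-10\right) \left(-4\right) = 40$)
$M + b = 253 + 40 = 293$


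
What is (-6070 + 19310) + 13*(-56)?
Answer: 12512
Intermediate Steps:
(-6070 + 19310) + 13*(-56) = 13240 - 728 = 12512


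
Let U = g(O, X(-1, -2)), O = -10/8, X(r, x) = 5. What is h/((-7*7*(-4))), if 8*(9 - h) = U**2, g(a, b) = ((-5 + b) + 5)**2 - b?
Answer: -41/196 ≈ -0.20918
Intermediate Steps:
O = -5/4 (O = -10*1/8 = -5/4 ≈ -1.2500)
g(a, b) = b**2 - b
U = 20 (U = 5*(-1 + 5) = 5*4 = 20)
h = -41 (h = 9 - 1/8*20**2 = 9 - 1/8*400 = 9 - 50 = -41)
h/((-7*7*(-4))) = -41/(-7*7*(-4)) = -41/((-49*(-4))) = -41/196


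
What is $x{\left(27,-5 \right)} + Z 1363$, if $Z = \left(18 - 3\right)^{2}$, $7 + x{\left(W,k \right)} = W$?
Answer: $306695$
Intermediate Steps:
$x{\left(W,k \right)} = -7 + W$
$Z = 225$ ($Z = 15^{2} = 225$)
$x{\left(27,-5 \right)} + Z 1363 = \left(-7 + 27\right) + 225 \cdot 1363 = 20 + 306675 = 306695$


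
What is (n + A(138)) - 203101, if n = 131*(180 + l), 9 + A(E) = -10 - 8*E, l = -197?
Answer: -206451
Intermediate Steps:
A(E) = -19 - 8*E (A(E) = -9 + (-10 - 8*E) = -19 - 8*E)
n = -2227 (n = 131*(180 - 197) = 131*(-17) = -2227)
(n + A(138)) - 203101 = (-2227 + (-19 - 8*138)) - 203101 = (-2227 + (-19 - 1104)) - 203101 = (-2227 - 1123) - 203101 = -3350 - 203101 = -206451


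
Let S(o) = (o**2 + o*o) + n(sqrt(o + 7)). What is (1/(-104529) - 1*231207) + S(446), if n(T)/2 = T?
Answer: 17417144624/104529 + 2*sqrt(453) ≈ 1.6667e+5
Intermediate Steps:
n(T) = 2*T
S(o) = 2*o**2 + 2*sqrt(7 + o) (S(o) = (o**2 + o*o) + 2*sqrt(o + 7) = (o**2 + o**2) + 2*sqrt(7 + o) = 2*o**2 + 2*sqrt(7 + o))
(1/(-104529) - 1*231207) + S(446) = (1/(-104529) - 1*231207) + (2*446**2 + 2*sqrt(7 + 446)) = (-1/104529 - 231207) + (2*198916 + 2*sqrt(453)) = -24167836504/104529 + (397832 + 2*sqrt(453)) = 17417144624/104529 + 2*sqrt(453)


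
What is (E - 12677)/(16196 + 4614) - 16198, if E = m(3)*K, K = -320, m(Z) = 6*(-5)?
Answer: -337083457/20810 ≈ -16198.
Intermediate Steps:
m(Z) = -30
E = 9600 (E = -30*(-320) = 9600)
(E - 12677)/(16196 + 4614) - 16198 = (9600 - 12677)/(16196 + 4614) - 16198 = -3077/20810 - 16198 = -337083457/20810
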